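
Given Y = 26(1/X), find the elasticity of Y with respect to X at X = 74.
Elasticity = -1

Elasticity = (dY/dX) · (X/Y)

dY/dX = -26/X²
At X = 74: dY/dX = -13/2738, Y = 13/37

Elasticity = (-13/2738) · (74 / (13/37)) = -1

Interpretation: for a small percentage change in X, the percentage change in Y is approximately -1.00 times as large.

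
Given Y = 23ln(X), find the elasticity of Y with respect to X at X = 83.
Elasticity = 1/ln(83) ≈ 0.2263

Elasticity = (dY/dX) · (X/Y)

dY/dX = 23/X
At X = 83: dY/dX = 23/83, Y = 23·ln(83)

Elasticity = (23/83) · (83 / (23·ln(83))) = 1/ln(83) ≈ 0.2263

Interpretation: for a small percentage change in X, the percentage change in Y is approximately 0.23 times as large.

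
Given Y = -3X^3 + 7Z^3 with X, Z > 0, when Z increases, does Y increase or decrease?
Y increases

Taking the partial derivative:
∂Y/∂Z = 21Z^2

∂Y/∂Z = 21Z^2 > 0 (assuming positive values)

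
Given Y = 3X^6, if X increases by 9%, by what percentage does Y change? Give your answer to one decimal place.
67.7%

For Y = 3X^6:
If X → X(1 + 0.09)
Then Y → Y · (1 + 0.09)^6
     ≈ Y · 1.6771

Percentage change = ((1 + 0.09)^6 − 1) × 100% ≈ 67.7%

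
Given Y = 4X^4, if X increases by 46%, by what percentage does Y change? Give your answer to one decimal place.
354.4%

For Y = 4X^4:
If X → X(1 + 0.46)
Then Y → Y · (1 + 0.46)^4
     ≈ Y · 4.5437

Percentage change = ((1 + 0.46)^4 − 1) × 100% ≈ 354.4%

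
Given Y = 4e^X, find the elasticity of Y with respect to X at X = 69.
Elasticity = 69

Elasticity = (dY/dX) · (X/Y)

dY/dX = 4·e^X
At X = 69: dY/dX = 4·e^69, Y = 4·e^69

Elasticity = (4·e^69) · (69 / (4·e^69)) = 69

Interpretation: for a small percentage change in X, the percentage change in Y is approximately 69.00 times as large.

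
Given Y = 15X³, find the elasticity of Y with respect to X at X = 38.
Elasticity = 3

Elasticity = (dY/dX) · (X/Y)

dY/dX = 45·X²
At X = 38: dY/dX = 64980, Y = 823080

Elasticity = 64980 · (38 / 823080) = 3

Interpretation: for a small percentage change in X, the percentage change in Y is approximately 3.00 times as large.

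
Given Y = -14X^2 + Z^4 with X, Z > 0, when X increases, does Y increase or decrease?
Y decreases

Taking the partial derivative:
∂Y/∂X = -28X

∂Y/∂X = -28X < 0 (assuming positive values)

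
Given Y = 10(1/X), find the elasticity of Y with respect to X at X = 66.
Elasticity = -1

Elasticity = (dY/dX) · (X/Y)

dY/dX = -10/X²
At X = 66: dY/dX = -5/2178, Y = 5/33

Elasticity = (-5/2178) · (66 / (5/33)) = -1

Interpretation: for a small percentage change in X, the percentage change in Y is approximately -1.00 times as large.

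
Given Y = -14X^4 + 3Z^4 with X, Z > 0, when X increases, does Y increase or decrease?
Y decreases

Taking the partial derivative:
∂Y/∂X = -56X^3

∂Y/∂X = -56X^3 < 0 (assuming positive values)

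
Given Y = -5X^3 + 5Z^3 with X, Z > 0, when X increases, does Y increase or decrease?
Y decreases

Taking the partial derivative:
∂Y/∂X = -15X^2

∂Y/∂X = -15X^2 < 0 (assuming positive values)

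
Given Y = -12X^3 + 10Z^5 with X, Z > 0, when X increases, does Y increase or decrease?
Y decreases

Taking the partial derivative:
∂Y/∂X = -36X^2

∂Y/∂X = -36X^2 < 0 (assuming positive values)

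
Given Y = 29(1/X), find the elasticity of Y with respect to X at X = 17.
Elasticity = -1

Elasticity = (dY/dX) · (X/Y)

dY/dX = -29/X²
At X = 17: dY/dX = -29/289, Y = 29/17

Elasticity = (-29/289) · (17 / (29/17)) = -1

Interpretation: for a small percentage change in X, the percentage change in Y is approximately -1.00 times as large.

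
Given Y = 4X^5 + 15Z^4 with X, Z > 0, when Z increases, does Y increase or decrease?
Y increases

Taking the partial derivative:
∂Y/∂Z = 60Z^3

∂Y/∂Z = 60Z^3 > 0 (assuming positive values)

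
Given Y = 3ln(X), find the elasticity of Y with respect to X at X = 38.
Elasticity = 1/ln(38) ≈ 0.2749

Elasticity = (dY/dX) · (X/Y)

dY/dX = 3/X
At X = 38: dY/dX = 3/38, Y = 3·ln(38)

Elasticity = (3/38) · (38 / (3·ln(38))) = 1/ln(38) ≈ 0.2749

Interpretation: for a small percentage change in X, the percentage change in Y is approximately 0.27 times as large.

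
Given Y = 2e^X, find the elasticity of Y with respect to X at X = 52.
Elasticity = 52

Elasticity = (dY/dX) · (X/Y)

dY/dX = 2·e^X
At X = 52: dY/dX = 2·e^52, Y = 2·e^52

Elasticity = (2·e^52) · (52 / (2·e^52)) = 52

Interpretation: for a small percentage change in X, the percentage change in Y is approximately 52.00 times as large.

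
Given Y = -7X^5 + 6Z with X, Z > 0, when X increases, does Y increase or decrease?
Y decreases

Taking the partial derivative:
∂Y/∂X = -35X^4

∂Y/∂X = -35X^4 < 0 (assuming positive values)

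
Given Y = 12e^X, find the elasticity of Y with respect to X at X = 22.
Elasticity = 22

Elasticity = (dY/dX) · (X/Y)

dY/dX = 12·e^X
At X = 22: dY/dX = 12·e^22, Y = 12·e^22

Elasticity = (12·e^22) · (22 / (12·e^22)) = 22

Interpretation: for a small percentage change in X, the percentage change in Y is approximately 22.00 times as large.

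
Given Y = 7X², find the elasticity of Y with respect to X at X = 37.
Elasticity = 2

Elasticity = (dY/dX) · (X/Y)

dY/dX = 14·X
At X = 37: dY/dX = 518, Y = 9583

Elasticity = 518 · (37 / 9583) = 2

Interpretation: for a small percentage change in X, the percentage change in Y is approximately 2.00 times as large.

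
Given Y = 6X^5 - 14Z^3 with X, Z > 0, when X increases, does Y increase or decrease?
Y increases

Taking the partial derivative:
∂Y/∂X = 30X^4

∂Y/∂X = 30X^4 > 0 (assuming positive values)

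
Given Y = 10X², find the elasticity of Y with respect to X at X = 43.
Elasticity = 2

Elasticity = (dY/dX) · (X/Y)

dY/dX = 20·X
At X = 43: dY/dX = 860, Y = 18490

Elasticity = 860 · (43 / 18490) = 2

Interpretation: for a small percentage change in X, the percentage change in Y is approximately 2.00 times as large.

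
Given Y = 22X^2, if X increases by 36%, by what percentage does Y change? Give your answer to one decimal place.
85.0%

For Y = 22X^2:
If X → X(1 + 0.36)
Then Y → Y · (1 + 0.36)^2
     = Y · 1.8496

Percentage change = ((1 + 0.36)^2 − 1) × 100% ≈ 85.0%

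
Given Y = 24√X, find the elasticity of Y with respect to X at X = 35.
Elasticity = 1/2

Elasticity = (dY/dX) · (X/Y)

dY/dX = 12/√X
At X = 35: dY/dX = 12·√35/35, Y = 24·√35

Elasticity = (12·√35/35) · (35 / (24·√35)) = 1/2

Interpretation: for a small percentage change in X, the percentage change in Y is approximately 0.50 times as large.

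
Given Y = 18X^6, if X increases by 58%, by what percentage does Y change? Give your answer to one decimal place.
1455.8%

For Y = 18X^6:
If X → X(1 + 0.58)
Then Y → Y · (1 + 0.58)^6
     ≈ Y · 15.5576

Percentage change = ((1 + 0.58)^6 − 1) × 100% ≈ 1455.8%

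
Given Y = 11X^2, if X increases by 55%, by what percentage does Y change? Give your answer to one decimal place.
140.3%

For Y = 11X^2:
If X → X(1 + 0.55)
Then Y → Y · (1 + 0.55)^2
     = Y · 2.4025

Percentage change = ((1 + 0.55)^2 − 1) × 100% ≈ 140.3%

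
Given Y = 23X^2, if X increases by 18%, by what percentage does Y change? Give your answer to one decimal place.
39.2%

For Y = 23X^2:
If X → X(1 + 0.18)
Then Y → Y · (1 + 0.18)^2
     = Y · 1.3924

Percentage change = ((1 + 0.18)^2 − 1) × 100% ≈ 39.2%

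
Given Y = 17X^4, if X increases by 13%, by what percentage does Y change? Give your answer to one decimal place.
63.0%

For Y = 17X^4:
If X → X(1 + 0.13)
Then Y → Y · (1 + 0.13)^4
     ≈ Y · 1.6305

Percentage change = ((1 + 0.13)^4 − 1) × 100% ≈ 63.0%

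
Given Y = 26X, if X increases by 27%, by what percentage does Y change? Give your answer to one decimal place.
27.0%

For Y = 26X:
If X → X(1 + 0.27)
Then Y → Y · (1 + 0.27)^1
     = Y · 1.2700

Percentage change = ((1 + 0.27)^1 − 1) × 100% = 27.0%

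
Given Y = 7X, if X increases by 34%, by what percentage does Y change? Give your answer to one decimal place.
34.0%

For Y = 7X:
If X → X(1 + 0.34)
Then Y → Y · (1 + 0.34)^1
     = Y · 1.3400

Percentage change = ((1 + 0.34)^1 − 1) × 100% = 34.0%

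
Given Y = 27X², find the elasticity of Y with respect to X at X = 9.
Elasticity = 2

Elasticity = (dY/dX) · (X/Y)

dY/dX = 54·X
At X = 9: dY/dX = 486, Y = 2187

Elasticity = 486 · (9 / 2187) = 2

Interpretation: for a small percentage change in X, the percentage change in Y is approximately 2.00 times as large.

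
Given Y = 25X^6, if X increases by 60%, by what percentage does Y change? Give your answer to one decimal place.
1577.7%

For Y = 25X^6:
If X → X(1 + 0.6)
Then Y → Y · (1 + 0.6)^6
     ≈ Y · 16.7772

Percentage change = ((1 + 0.6)^6 − 1) × 100% ≈ 1577.7%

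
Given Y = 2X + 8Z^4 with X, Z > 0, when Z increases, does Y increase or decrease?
Y increases

Taking the partial derivative:
∂Y/∂Z = 32Z^3

∂Y/∂Z = 32Z^3 > 0 (assuming positive values)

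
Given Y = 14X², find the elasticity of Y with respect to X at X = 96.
Elasticity = 2

Elasticity = (dY/dX) · (X/Y)

dY/dX = 28·X
At X = 96: dY/dX = 2688, Y = 129024

Elasticity = 2688 · (96 / 129024) = 2

Interpretation: for a small percentage change in X, the percentage change in Y is approximately 2.00 times as large.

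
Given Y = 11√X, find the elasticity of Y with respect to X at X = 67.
Elasticity = 1/2

Elasticity = (dY/dX) · (X/Y)

dY/dX = 11/(2·√X)
At X = 67: dY/dX = 11·√67/134, Y = 11·√67

Elasticity = (11·√67/134) · (67 / (11·√67)) = 1/2

Interpretation: for a small percentage change in X, the percentage change in Y is approximately 0.50 times as large.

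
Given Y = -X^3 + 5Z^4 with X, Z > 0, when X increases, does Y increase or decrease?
Y decreases

Taking the partial derivative:
∂Y/∂X = -3X^2

∂Y/∂X = -3X^2 < 0 (assuming positive values)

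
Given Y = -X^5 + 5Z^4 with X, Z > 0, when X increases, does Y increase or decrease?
Y decreases

Taking the partial derivative:
∂Y/∂X = -5X^4

∂Y/∂X = -5X^4 < 0 (assuming positive values)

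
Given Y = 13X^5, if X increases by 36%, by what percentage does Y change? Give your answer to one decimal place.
365.3%

For Y = 13X^5:
If X → X(1 + 0.36)
Then Y → Y · (1 + 0.36)^5
     ≈ Y · 4.6526

Percentage change = ((1 + 0.36)^5 − 1) × 100% ≈ 365.3%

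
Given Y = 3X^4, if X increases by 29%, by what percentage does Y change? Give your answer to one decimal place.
176.9%

For Y = 3X^4:
If X → X(1 + 0.29)
Then Y → Y · (1 + 0.29)^4
     ≈ Y · 2.7692

Percentage change = ((1 + 0.29)^4 − 1) × 100% ≈ 176.9%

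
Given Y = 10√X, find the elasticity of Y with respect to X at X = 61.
Elasticity = 1/2

Elasticity = (dY/dX) · (X/Y)

dY/dX = 5/√X
At X = 61: dY/dX = 5·√61/61, Y = 10·√61

Elasticity = (5·√61/61) · (61 / (10·√61)) = 1/2

Interpretation: for a small percentage change in X, the percentage change in Y is approximately 0.50 times as large.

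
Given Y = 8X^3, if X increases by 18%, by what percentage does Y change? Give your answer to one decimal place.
64.3%

For Y = 8X^3:
If X → X(1 + 0.18)
Then Y → Y · (1 + 0.18)^3
     ≈ Y · 1.6430

Percentage change = ((1 + 0.18)^3 − 1) × 100% ≈ 64.3%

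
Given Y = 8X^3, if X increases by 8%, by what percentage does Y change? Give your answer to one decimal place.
26.0%

For Y = 8X^3:
If X → X(1 + 0.08)
Then Y → Y · (1 + 0.08)^3
     ≈ Y · 1.2597

Percentage change = ((1 + 0.08)^3 − 1) × 100% ≈ 26.0%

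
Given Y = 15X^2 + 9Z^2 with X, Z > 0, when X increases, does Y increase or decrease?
Y increases

Taking the partial derivative:
∂Y/∂X = 30X

∂Y/∂X = 30X > 0 (assuming positive values)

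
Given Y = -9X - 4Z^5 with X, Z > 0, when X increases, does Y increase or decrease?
Y decreases

Taking the partial derivative:
∂Y/∂X = -9

∂Y/∂X = -9 < 0 (assuming positive values)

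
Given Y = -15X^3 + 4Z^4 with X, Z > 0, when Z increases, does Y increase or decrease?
Y increases

Taking the partial derivative:
∂Y/∂Z = 16Z^3

∂Y/∂Z = 16Z^3 > 0 (assuming positive values)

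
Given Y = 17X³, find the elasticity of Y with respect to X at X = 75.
Elasticity = 3

Elasticity = (dY/dX) · (X/Y)

dY/dX = 51·X²
At X = 75: dY/dX = 286875, Y = 7171875

Elasticity = 286875 · (75 / 7171875) = 3

Interpretation: for a small percentage change in X, the percentage change in Y is approximately 3.00 times as large.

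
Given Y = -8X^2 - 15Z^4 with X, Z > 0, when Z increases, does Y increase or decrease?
Y decreases

Taking the partial derivative:
∂Y/∂Z = -60Z^3

∂Y/∂Z = -60Z^3 < 0 (assuming positive values)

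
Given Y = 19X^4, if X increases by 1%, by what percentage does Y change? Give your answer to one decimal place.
4.1%

For Y = 19X^4:
If X → X(1 + 0.01)
Then Y → Y · (1 + 0.01)^4
     ≈ Y · 1.0406

Percentage change = ((1 + 0.01)^4 − 1) × 100% ≈ 4.1%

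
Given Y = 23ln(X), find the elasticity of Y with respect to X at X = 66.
Elasticity = 1/ln(66) ≈ 0.2387

Elasticity = (dY/dX) · (X/Y)

dY/dX = 23/X
At X = 66: dY/dX = 23/66, Y = 23·ln(66)

Elasticity = (23/66) · (66 / (23·ln(66))) = 1/ln(66) ≈ 0.2387

Interpretation: for a small percentage change in X, the percentage change in Y is approximately 0.24 times as large.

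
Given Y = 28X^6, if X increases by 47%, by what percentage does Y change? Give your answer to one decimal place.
909.0%

For Y = 28X^6:
If X → X(1 + 0.47)
Then Y → Y · (1 + 0.47)^6
     ≈ Y · 10.0903

Percentage change = ((1 + 0.47)^6 − 1) × 100% ≈ 909.0%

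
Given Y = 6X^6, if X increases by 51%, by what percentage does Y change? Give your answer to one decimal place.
1085.4%

For Y = 6X^6:
If X → X(1 + 0.51)
Then Y → Y · (1 + 0.51)^6
     ≈ Y · 11.8539

Percentage change = ((1 + 0.51)^6 − 1) × 100% ≈ 1085.4%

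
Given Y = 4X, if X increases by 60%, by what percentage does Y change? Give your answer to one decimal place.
60.0%

For Y = 4X:
If X → X(1 + 0.6)
Then Y → Y · (1 + 0.6)^1
     = Y · 1.6000

Percentage change = ((1 + 0.6)^1 − 1) × 100% = 60.0%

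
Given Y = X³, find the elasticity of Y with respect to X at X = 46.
Elasticity = 3

Elasticity = (dY/dX) · (X/Y)

dY/dX = 3·X²
At X = 46: dY/dX = 6348, Y = 97336

Elasticity = 6348 · (46 / 97336) = 3

Interpretation: for a small percentage change in X, the percentage change in Y is approximately 3.00 times as large.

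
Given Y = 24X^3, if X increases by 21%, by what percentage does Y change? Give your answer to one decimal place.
77.2%

For Y = 24X^3:
If X → X(1 + 0.21)
Then Y → Y · (1 + 0.21)^3
     ≈ Y · 1.7716

Percentage change = ((1 + 0.21)^3 − 1) × 100% ≈ 77.2%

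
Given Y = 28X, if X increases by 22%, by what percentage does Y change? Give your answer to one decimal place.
22.0%

For Y = 28X:
If X → X(1 + 0.22)
Then Y → Y · (1 + 0.22)^1
     = Y · 1.2200

Percentage change = ((1 + 0.22)^1 − 1) × 100% = 22.0%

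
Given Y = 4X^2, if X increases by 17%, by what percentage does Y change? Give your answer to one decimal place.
36.9%

For Y = 4X^2:
If X → X(1 + 0.17)
Then Y → Y · (1 + 0.17)^2
     = Y · 1.3689

Percentage change = ((1 + 0.17)^2 − 1) × 100% ≈ 36.9%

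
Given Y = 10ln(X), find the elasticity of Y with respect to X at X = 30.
Elasticity = 1/ln(30) ≈ 0.2940

Elasticity = (dY/dX) · (X/Y)

dY/dX = 10/X
At X = 30: dY/dX = 1/3, Y = 10·ln(30)

Elasticity = (1/3) · (30 / (10·ln(30))) = 1/ln(30) ≈ 0.2940

Interpretation: for a small percentage change in X, the percentage change in Y is approximately 0.29 times as large.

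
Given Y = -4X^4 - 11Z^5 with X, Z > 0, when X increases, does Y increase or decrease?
Y decreases

Taking the partial derivative:
∂Y/∂X = -16X^3

∂Y/∂X = -16X^3 < 0 (assuming positive values)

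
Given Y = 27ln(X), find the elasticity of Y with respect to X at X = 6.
Elasticity = 1/ln(6) ≈ 0.5581

Elasticity = (dY/dX) · (X/Y)

dY/dX = 27/X
At X = 6: dY/dX = 9/2, Y = 27·ln(6)

Elasticity = (9/2) · (6 / (27·ln(6))) = 1/ln(6) ≈ 0.5581

Interpretation: for a small percentage change in X, the percentage change in Y is approximately 0.56 times as large.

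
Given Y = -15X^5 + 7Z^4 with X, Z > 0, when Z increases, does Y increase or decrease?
Y increases

Taking the partial derivative:
∂Y/∂Z = 28Z^3

∂Y/∂Z = 28Z^3 > 0 (assuming positive values)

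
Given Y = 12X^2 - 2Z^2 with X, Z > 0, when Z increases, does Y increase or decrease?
Y decreases

Taking the partial derivative:
∂Y/∂Z = -4Z

∂Y/∂Z = -4Z < 0 (assuming positive values)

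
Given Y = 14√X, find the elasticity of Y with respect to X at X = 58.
Elasticity = 1/2

Elasticity = (dY/dX) · (X/Y)

dY/dX = 7/√X
At X = 58: dY/dX = 7·√58/58, Y = 14·√58

Elasticity = (7·√58/58) · (58 / (14·√58)) = 1/2

Interpretation: for a small percentage change in X, the percentage change in Y is approximately 0.50 times as large.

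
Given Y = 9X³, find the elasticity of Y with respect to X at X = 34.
Elasticity = 3

Elasticity = (dY/dX) · (X/Y)

dY/dX = 27·X²
At X = 34: dY/dX = 31212, Y = 353736

Elasticity = 31212 · (34 / 353736) = 3

Interpretation: for a small percentage change in X, the percentage change in Y is approximately 3.00 times as large.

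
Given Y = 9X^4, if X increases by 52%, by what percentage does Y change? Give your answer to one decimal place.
433.8%

For Y = 9X^4:
If X → X(1 + 0.52)
Then Y → Y · (1 + 0.52)^4
     ≈ Y · 5.3379

Percentage change = ((1 + 0.52)^4 − 1) × 100% ≈ 433.8%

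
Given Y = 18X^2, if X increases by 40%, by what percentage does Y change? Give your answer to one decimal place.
96.0%

For Y = 18X^2:
If X → X(1 + 0.4)
Then Y → Y · (1 + 0.4)^2
     = Y · 1.9600

Percentage change = ((1 + 0.4)^2 − 1) × 100% = 96.0%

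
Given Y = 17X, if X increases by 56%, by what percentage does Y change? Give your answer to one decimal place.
56.0%

For Y = 17X:
If X → X(1 + 0.56)
Then Y → Y · (1 + 0.56)^1
     = Y · 1.5600

Percentage change = ((1 + 0.56)^1 − 1) × 100% = 56.0%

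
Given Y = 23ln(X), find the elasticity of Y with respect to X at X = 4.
Elasticity = 1/ln(4) ≈ 0.7213

Elasticity = (dY/dX) · (X/Y)

dY/dX = 23/X
At X = 4: dY/dX = 23/4, Y = 23·ln(4)

Elasticity = (23/4) · (4 / (23·ln(4))) = 1/ln(4) ≈ 0.7213

Interpretation: for a small percentage change in X, the percentage change in Y is approximately 0.72 times as large.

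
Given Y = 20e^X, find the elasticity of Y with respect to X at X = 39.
Elasticity = 39

Elasticity = (dY/dX) · (X/Y)

dY/dX = 20·e^X
At X = 39: dY/dX = 20·e^39, Y = 20·e^39

Elasticity = (20·e^39) · (39 / (20·e^39)) = 39

Interpretation: for a small percentage change in X, the percentage change in Y is approximately 39.00 times as large.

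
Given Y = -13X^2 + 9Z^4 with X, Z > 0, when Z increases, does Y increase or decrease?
Y increases

Taking the partial derivative:
∂Y/∂Z = 36Z^3

∂Y/∂Z = 36Z^3 > 0 (assuming positive values)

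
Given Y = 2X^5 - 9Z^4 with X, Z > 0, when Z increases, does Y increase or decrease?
Y decreases

Taking the partial derivative:
∂Y/∂Z = -36Z^3

∂Y/∂Z = -36Z^3 < 0 (assuming positive values)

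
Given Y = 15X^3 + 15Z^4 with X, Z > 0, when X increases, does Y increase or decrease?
Y increases

Taking the partial derivative:
∂Y/∂X = 45X^2

∂Y/∂X = 45X^2 > 0 (assuming positive values)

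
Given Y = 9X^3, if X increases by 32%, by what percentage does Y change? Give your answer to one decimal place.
130.0%

For Y = 9X^3:
If X → X(1 + 0.32)
Then Y → Y · (1 + 0.32)^3
     ≈ Y · 2.3000

Percentage change = ((1 + 0.32)^3 − 1) × 100% ≈ 130.0%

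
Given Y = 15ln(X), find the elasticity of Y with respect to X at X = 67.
Elasticity = 1/ln(67) ≈ 0.2378

Elasticity = (dY/dX) · (X/Y)

dY/dX = 15/X
At X = 67: dY/dX = 15/67, Y = 15·ln(67)

Elasticity = (15/67) · (67 / (15·ln(67))) = 1/ln(67) ≈ 0.2378

Interpretation: for a small percentage change in X, the percentage change in Y is approximately 0.24 times as large.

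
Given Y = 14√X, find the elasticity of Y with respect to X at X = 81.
Elasticity = 1/2

Elasticity = (dY/dX) · (X/Y)

dY/dX = 7/√X
At X = 81: dY/dX = 7/9, Y = 126

Elasticity = (7/9) · (81 / 126) = 1/2

Interpretation: for a small percentage change in X, the percentage change in Y is approximately 0.50 times as large.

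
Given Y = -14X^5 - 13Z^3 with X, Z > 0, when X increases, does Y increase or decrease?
Y decreases

Taking the partial derivative:
∂Y/∂X = -70X^4

∂Y/∂X = -70X^4 < 0 (assuming positive values)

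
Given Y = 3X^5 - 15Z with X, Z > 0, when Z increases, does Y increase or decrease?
Y decreases

Taking the partial derivative:
∂Y/∂Z = -15

∂Y/∂Z = -15 < 0 (assuming positive values)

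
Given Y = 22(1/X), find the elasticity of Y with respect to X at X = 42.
Elasticity = -1

Elasticity = (dY/dX) · (X/Y)

dY/dX = -22/X²
At X = 42: dY/dX = -11/882, Y = 11/21

Elasticity = (-11/882) · (42 / (11/21)) = -1

Interpretation: for a small percentage change in X, the percentage change in Y is approximately -1.00 times as large.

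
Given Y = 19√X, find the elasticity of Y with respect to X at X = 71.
Elasticity = 1/2

Elasticity = (dY/dX) · (X/Y)

dY/dX = 19/(2·√X)
At X = 71: dY/dX = 19·√71/142, Y = 19·√71

Elasticity = (19·√71/142) · (71 / (19·√71)) = 1/2

Interpretation: for a small percentage change in X, the percentage change in Y is approximately 0.50 times as large.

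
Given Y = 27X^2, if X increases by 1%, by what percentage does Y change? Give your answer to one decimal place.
2.0%

For Y = 27X^2:
If X → X(1 + 0.01)
Then Y → Y · (1 + 0.01)^2
     = Y · 1.0201

Percentage change = ((1 + 0.01)^2 − 1) × 100% ≈ 2.0%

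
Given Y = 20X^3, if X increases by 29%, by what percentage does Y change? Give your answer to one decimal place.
114.7%

For Y = 20X^3:
If X → X(1 + 0.29)
Then Y → Y · (1 + 0.29)^3
     ≈ Y · 2.1467

Percentage change = ((1 + 0.29)^3 − 1) × 100% ≈ 114.7%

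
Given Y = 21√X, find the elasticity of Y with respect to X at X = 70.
Elasticity = 1/2

Elasticity = (dY/dX) · (X/Y)

dY/dX = 21/(2·√X)
At X = 70: dY/dX = 3·√70/20, Y = 21·√70

Elasticity = (3·√70/20) · (70 / (21·√70)) = 1/2

Interpretation: for a small percentage change in X, the percentage change in Y is approximately 0.50 times as large.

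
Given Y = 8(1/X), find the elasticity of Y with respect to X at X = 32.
Elasticity = -1

Elasticity = (dY/dX) · (X/Y)

dY/dX = -8/X²
At X = 32: dY/dX = -1/128, Y = 1/4

Elasticity = (-1/128) · (32 / (1/4)) = -1

Interpretation: for a small percentage change in X, the percentage change in Y is approximately -1.00 times as large.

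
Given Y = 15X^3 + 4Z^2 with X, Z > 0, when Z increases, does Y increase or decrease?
Y increases

Taking the partial derivative:
∂Y/∂Z = 8Z

∂Y/∂Z = 8Z > 0 (assuming positive values)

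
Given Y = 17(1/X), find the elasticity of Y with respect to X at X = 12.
Elasticity = -1

Elasticity = (dY/dX) · (X/Y)

dY/dX = -17/X²
At X = 12: dY/dX = -17/144, Y = 17/12

Elasticity = (-17/144) · (12 / (17/12)) = -1

Interpretation: for a small percentage change in X, the percentage change in Y is approximately -1.00 times as large.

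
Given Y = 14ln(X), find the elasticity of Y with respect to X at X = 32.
Elasticity = 1/ln(32) ≈ 0.2885

Elasticity = (dY/dX) · (X/Y)

dY/dX = 14/X
At X = 32: dY/dX = 7/16, Y = 14·ln(32)

Elasticity = (7/16) · (32 / (14·ln(32))) = 1/ln(32) ≈ 0.2885

Interpretation: for a small percentage change in X, the percentage change in Y is approximately 0.29 times as large.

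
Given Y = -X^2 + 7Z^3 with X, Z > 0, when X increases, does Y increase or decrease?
Y decreases

Taking the partial derivative:
∂Y/∂X = -2X

∂Y/∂X = -2X < 0 (assuming positive values)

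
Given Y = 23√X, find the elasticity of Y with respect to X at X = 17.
Elasticity = 1/2

Elasticity = (dY/dX) · (X/Y)

dY/dX = 23/(2·√X)
At X = 17: dY/dX = 23·√17/34, Y = 23·√17

Elasticity = (23·√17/34) · (17 / (23·√17)) = 1/2

Interpretation: for a small percentage change in X, the percentage change in Y is approximately 0.50 times as large.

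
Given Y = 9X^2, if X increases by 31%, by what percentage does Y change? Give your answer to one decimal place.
71.6%

For Y = 9X^2:
If X → X(1 + 0.31)
Then Y → Y · (1 + 0.31)^2
     = Y · 1.7161

Percentage change = ((1 + 0.31)^2 − 1) × 100% ≈ 71.6%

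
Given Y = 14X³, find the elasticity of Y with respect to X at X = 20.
Elasticity = 3

Elasticity = (dY/dX) · (X/Y)

dY/dX = 42·X²
At X = 20: dY/dX = 16800, Y = 112000

Elasticity = 16800 · (20 / 112000) = 3

Interpretation: for a small percentage change in X, the percentage change in Y is approximately 3.00 times as large.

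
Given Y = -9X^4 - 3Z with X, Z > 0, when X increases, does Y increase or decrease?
Y decreases

Taking the partial derivative:
∂Y/∂X = -36X^3

∂Y/∂X = -36X^3 < 0 (assuming positive values)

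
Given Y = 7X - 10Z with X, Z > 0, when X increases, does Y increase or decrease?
Y increases

Taking the partial derivative:
∂Y/∂X = 7

∂Y/∂X = 7 > 0 (assuming positive values)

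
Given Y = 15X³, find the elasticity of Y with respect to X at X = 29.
Elasticity = 3

Elasticity = (dY/dX) · (X/Y)

dY/dX = 45·X²
At X = 29: dY/dX = 37845, Y = 365835

Elasticity = 37845 · (29 / 365835) = 3

Interpretation: for a small percentage change in X, the percentage change in Y is approximately 3.00 times as large.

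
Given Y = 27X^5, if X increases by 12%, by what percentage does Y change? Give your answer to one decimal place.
76.2%

For Y = 27X^5:
If X → X(1 + 0.12)
Then Y → Y · (1 + 0.12)^5
     ≈ Y · 1.7623

Percentage change = ((1 + 0.12)^5 − 1) × 100% ≈ 76.2%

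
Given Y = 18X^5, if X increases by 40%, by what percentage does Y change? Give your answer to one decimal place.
437.8%

For Y = 18X^5:
If X → X(1 + 0.4)
Then Y → Y · (1 + 0.4)^5
     ≈ Y · 5.3782

Percentage change = ((1 + 0.4)^5 − 1) × 100% ≈ 437.8%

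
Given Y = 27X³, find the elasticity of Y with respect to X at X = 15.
Elasticity = 3

Elasticity = (dY/dX) · (X/Y)

dY/dX = 81·X²
At X = 15: dY/dX = 18225, Y = 91125

Elasticity = 18225 · (15 / 91125) = 3

Interpretation: for a small percentage change in X, the percentage change in Y is approximately 3.00 times as large.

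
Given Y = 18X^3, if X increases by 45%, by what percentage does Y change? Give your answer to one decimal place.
204.9%

For Y = 18X^3:
If X → X(1 + 0.45)
Then Y → Y · (1 + 0.45)^3
     ≈ Y · 3.0486

Percentage change = ((1 + 0.45)^3 − 1) × 100% ≈ 204.9%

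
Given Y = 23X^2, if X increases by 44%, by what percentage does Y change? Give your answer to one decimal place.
107.4%

For Y = 23X^2:
If X → X(1 + 0.44)
Then Y → Y · (1 + 0.44)^2
     = Y · 2.0736

Percentage change = ((1 + 0.44)^2 − 1) × 100% ≈ 107.4%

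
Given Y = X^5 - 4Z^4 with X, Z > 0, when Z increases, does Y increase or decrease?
Y decreases

Taking the partial derivative:
∂Y/∂Z = -16Z^3

∂Y/∂Z = -16Z^3 < 0 (assuming positive values)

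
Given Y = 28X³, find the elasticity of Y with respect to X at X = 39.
Elasticity = 3

Elasticity = (dY/dX) · (X/Y)

dY/dX = 84·X²
At X = 39: dY/dX = 127764, Y = 1660932

Elasticity = 127764 · (39 / 1660932) = 3

Interpretation: for a small percentage change in X, the percentage change in Y is approximately 3.00 times as large.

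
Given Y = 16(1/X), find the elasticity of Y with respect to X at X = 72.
Elasticity = -1

Elasticity = (dY/dX) · (X/Y)

dY/dX = -16/X²
At X = 72: dY/dX = -1/324, Y = 2/9

Elasticity = (-1/324) · (72 / (2/9)) = -1

Interpretation: for a small percentage change in X, the percentage change in Y is approximately -1.00 times as large.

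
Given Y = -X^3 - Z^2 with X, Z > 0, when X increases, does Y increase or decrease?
Y decreases

Taking the partial derivative:
∂Y/∂X = -3X^2

∂Y/∂X = -3X^2 < 0 (assuming positive values)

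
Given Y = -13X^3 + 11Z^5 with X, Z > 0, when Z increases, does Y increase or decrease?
Y increases

Taking the partial derivative:
∂Y/∂Z = 55Z^4

∂Y/∂Z = 55Z^4 > 0 (assuming positive values)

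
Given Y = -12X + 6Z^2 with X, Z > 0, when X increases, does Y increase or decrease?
Y decreases

Taking the partial derivative:
∂Y/∂X = -12

∂Y/∂X = -12 < 0 (assuming positive values)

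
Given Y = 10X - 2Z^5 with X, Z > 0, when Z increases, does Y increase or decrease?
Y decreases

Taking the partial derivative:
∂Y/∂Z = -10Z^4

∂Y/∂Z = -10Z^4 < 0 (assuming positive values)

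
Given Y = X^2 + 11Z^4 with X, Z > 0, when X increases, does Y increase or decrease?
Y increases

Taking the partial derivative:
∂Y/∂X = 2X

∂Y/∂X = 2X > 0 (assuming positive values)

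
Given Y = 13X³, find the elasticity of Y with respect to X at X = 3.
Elasticity = 3

Elasticity = (dY/dX) · (X/Y)

dY/dX = 39·X²
At X = 3: dY/dX = 351, Y = 351

Elasticity = 351 · (3 / 351) = 3

Interpretation: for a small percentage change in X, the percentage change in Y is approximately 3.00 times as large.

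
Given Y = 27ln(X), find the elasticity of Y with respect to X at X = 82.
Elasticity = 1/ln(82) ≈ 0.2269

Elasticity = (dY/dX) · (X/Y)

dY/dX = 27/X
At X = 82: dY/dX = 27/82, Y = 27·ln(82)

Elasticity = (27/82) · (82 / (27·ln(82))) = 1/ln(82) ≈ 0.2269

Interpretation: for a small percentage change in X, the percentage change in Y is approximately 0.23 times as large.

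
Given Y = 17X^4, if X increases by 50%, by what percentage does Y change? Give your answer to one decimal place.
406.3%

For Y = 17X^4:
If X → X(1 + 0.5)
Then Y → Y · (1 + 0.5)^4
     = Y · 5.0625

Percentage change = ((1 + 0.5)^4 − 1) × 100% ≈ 406.3%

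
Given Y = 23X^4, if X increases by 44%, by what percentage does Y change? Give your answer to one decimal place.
330.0%

For Y = 23X^4:
If X → X(1 + 0.44)
Then Y → Y · (1 + 0.44)^4
     ≈ Y · 4.2998

Percentage change = ((1 + 0.44)^4 − 1) × 100% ≈ 330.0%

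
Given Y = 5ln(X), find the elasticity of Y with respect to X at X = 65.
Elasticity = 1/ln(65) ≈ 0.2396

Elasticity = (dY/dX) · (X/Y)

dY/dX = 5/X
At X = 65: dY/dX = 1/13, Y = 5·ln(65)

Elasticity = (1/13) · (65 / (5·ln(65))) = 1/ln(65) ≈ 0.2396

Interpretation: for a small percentage change in X, the percentage change in Y is approximately 0.24 times as large.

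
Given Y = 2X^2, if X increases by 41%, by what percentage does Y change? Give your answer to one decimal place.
98.8%

For Y = 2X^2:
If X → X(1 + 0.41)
Then Y → Y · (1 + 0.41)^2
     = Y · 1.9881

Percentage change = ((1 + 0.41)^2 − 1) × 100% ≈ 98.8%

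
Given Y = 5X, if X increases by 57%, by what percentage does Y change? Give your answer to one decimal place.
57.0%

For Y = 5X:
If X → X(1 + 0.57)
Then Y → Y · (1 + 0.57)^1
     = Y · 1.5700

Percentage change = ((1 + 0.57)^1 − 1) × 100% = 57.0%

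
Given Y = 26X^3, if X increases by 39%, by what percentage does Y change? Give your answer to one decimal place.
168.6%

For Y = 26X^3:
If X → X(1 + 0.39)
Then Y → Y · (1 + 0.39)^3
     ≈ Y · 2.6856

Percentage change = ((1 + 0.39)^3 − 1) × 100% ≈ 168.6%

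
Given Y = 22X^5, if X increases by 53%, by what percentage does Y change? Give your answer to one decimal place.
738.4%

For Y = 22X^5:
If X → X(1 + 0.53)
Then Y → Y · (1 + 0.53)^5
     ≈ Y · 8.3841

Percentage change = ((1 + 0.53)^5 − 1) × 100% ≈ 738.4%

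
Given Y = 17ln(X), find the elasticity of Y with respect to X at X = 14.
Elasticity = 1/ln(14) ≈ 0.3789

Elasticity = (dY/dX) · (X/Y)

dY/dX = 17/X
At X = 14: dY/dX = 17/14, Y = 17·ln(14)

Elasticity = (17/14) · (14 / (17·ln(14))) = 1/ln(14) ≈ 0.3789

Interpretation: for a small percentage change in X, the percentage change in Y is approximately 0.38 times as large.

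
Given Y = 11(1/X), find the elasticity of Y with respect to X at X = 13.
Elasticity = -1

Elasticity = (dY/dX) · (X/Y)

dY/dX = -11/X²
At X = 13: dY/dX = -11/169, Y = 11/13

Elasticity = (-11/169) · (13 / (11/13)) = -1

Interpretation: for a small percentage change in X, the percentage change in Y is approximately -1.00 times as large.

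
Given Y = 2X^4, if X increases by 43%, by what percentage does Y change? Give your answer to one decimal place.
318.2%

For Y = 2X^4:
If X → X(1 + 0.43)
Then Y → Y · (1 + 0.43)^4
     ≈ Y · 4.1816

Percentage change = ((1 + 0.43)^4 − 1) × 100% ≈ 318.2%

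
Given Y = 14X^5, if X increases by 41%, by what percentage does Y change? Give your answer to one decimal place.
457.3%

For Y = 14X^5:
If X → X(1 + 0.41)
Then Y → Y · (1 + 0.41)^5
     ≈ Y · 5.5731

Percentage change = ((1 + 0.41)^5 − 1) × 100% ≈ 457.3%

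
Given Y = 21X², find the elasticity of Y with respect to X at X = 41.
Elasticity = 2

Elasticity = (dY/dX) · (X/Y)

dY/dX = 42·X
At X = 41: dY/dX = 1722, Y = 35301

Elasticity = 1722 · (41 / 35301) = 2

Interpretation: for a small percentage change in X, the percentage change in Y is approximately 2.00 times as large.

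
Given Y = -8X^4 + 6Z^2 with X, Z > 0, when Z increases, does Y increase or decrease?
Y increases

Taking the partial derivative:
∂Y/∂Z = 12Z

∂Y/∂Z = 12Z > 0 (assuming positive values)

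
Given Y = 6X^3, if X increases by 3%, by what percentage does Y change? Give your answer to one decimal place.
9.3%

For Y = 6X^3:
If X → X(1 + 0.03)
Then Y → Y · (1 + 0.03)^3
     ≈ Y · 1.0927

Percentage change = ((1 + 0.03)^3 − 1) × 100% ≈ 9.3%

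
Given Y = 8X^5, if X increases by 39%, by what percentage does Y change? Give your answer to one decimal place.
418.9%

For Y = 8X^5:
If X → X(1 + 0.39)
Then Y → Y · (1 + 0.39)^5
     ≈ Y · 5.1889

Percentage change = ((1 + 0.39)^5 − 1) × 100% ≈ 418.9%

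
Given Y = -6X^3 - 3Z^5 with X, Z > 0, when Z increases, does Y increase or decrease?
Y decreases

Taking the partial derivative:
∂Y/∂Z = -15Z^4

∂Y/∂Z = -15Z^4 < 0 (assuming positive values)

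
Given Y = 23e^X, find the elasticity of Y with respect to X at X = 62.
Elasticity = 62

Elasticity = (dY/dX) · (X/Y)

dY/dX = 23·e^X
At X = 62: dY/dX = 23·e^62, Y = 23·e^62

Elasticity = (23·e^62) · (62 / (23·e^62)) = 62

Interpretation: for a small percentage change in X, the percentage change in Y is approximately 62.00 times as large.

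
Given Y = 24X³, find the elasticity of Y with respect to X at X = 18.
Elasticity = 3

Elasticity = (dY/dX) · (X/Y)

dY/dX = 72·X²
At X = 18: dY/dX = 23328, Y = 139968

Elasticity = 23328 · (18 / 139968) = 3

Interpretation: for a small percentage change in X, the percentage change in Y is approximately 3.00 times as large.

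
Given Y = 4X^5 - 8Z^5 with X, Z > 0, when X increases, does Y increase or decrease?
Y increases

Taking the partial derivative:
∂Y/∂X = 20X^4

∂Y/∂X = 20X^4 > 0 (assuming positive values)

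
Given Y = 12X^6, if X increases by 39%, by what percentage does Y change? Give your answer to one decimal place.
621.3%

For Y = 12X^6:
If X → X(1 + 0.39)
Then Y → Y · (1 + 0.39)^6
     ≈ Y · 7.2125

Percentage change = ((1 + 0.39)^6 − 1) × 100% ≈ 621.3%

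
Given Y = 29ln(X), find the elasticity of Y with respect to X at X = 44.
Elasticity = 1/ln(44) ≈ 0.2643

Elasticity = (dY/dX) · (X/Y)

dY/dX = 29/X
At X = 44: dY/dX = 29/44, Y = 29·ln(44)

Elasticity = (29/44) · (44 / (29·ln(44))) = 1/ln(44) ≈ 0.2643

Interpretation: for a small percentage change in X, the percentage change in Y is approximately 0.26 times as large.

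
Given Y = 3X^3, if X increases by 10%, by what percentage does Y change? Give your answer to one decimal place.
33.1%

For Y = 3X^3:
If X → X(1 + 0.1)
Then Y → Y · (1 + 0.1)^3
     = Y · 1.3310

Percentage change = ((1 + 0.1)^3 − 1) × 100% = 33.1%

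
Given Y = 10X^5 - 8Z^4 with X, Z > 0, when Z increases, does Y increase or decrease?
Y decreases

Taking the partial derivative:
∂Y/∂Z = -32Z^3

∂Y/∂Z = -32Z^3 < 0 (assuming positive values)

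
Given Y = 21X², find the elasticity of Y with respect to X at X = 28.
Elasticity = 2

Elasticity = (dY/dX) · (X/Y)

dY/dX = 42·X
At X = 28: dY/dX = 1176, Y = 16464

Elasticity = 1176 · (28 / 16464) = 2

Interpretation: for a small percentage change in X, the percentage change in Y is approximately 2.00 times as large.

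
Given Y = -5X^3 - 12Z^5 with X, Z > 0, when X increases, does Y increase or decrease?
Y decreases

Taking the partial derivative:
∂Y/∂X = -15X^2

∂Y/∂X = -15X^2 < 0 (assuming positive values)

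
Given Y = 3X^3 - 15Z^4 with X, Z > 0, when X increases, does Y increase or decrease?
Y increases

Taking the partial derivative:
∂Y/∂X = 9X^2

∂Y/∂X = 9X^2 > 0 (assuming positive values)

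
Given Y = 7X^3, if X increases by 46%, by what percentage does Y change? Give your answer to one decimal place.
211.2%

For Y = 7X^3:
If X → X(1 + 0.46)
Then Y → Y · (1 + 0.46)^3
     ≈ Y · 3.1121

Percentage change = ((1 + 0.46)^3 − 1) × 100% ≈ 211.2%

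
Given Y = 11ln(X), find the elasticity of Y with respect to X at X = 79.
Elasticity = 1/ln(79) ≈ 0.2289

Elasticity = (dY/dX) · (X/Y)

dY/dX = 11/X
At X = 79: dY/dX = 11/79, Y = 11·ln(79)

Elasticity = (11/79) · (79 / (11·ln(79))) = 1/ln(79) ≈ 0.2289

Interpretation: for a small percentage change in X, the percentage change in Y is approximately 0.23 times as large.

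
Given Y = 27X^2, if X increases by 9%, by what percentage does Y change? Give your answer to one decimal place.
18.8%

For Y = 27X^2:
If X → X(1 + 0.09)
Then Y → Y · (1 + 0.09)^2
     = Y · 1.1881

Percentage change = ((1 + 0.09)^2 − 1) × 100% ≈ 18.8%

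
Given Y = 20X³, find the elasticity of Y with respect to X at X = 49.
Elasticity = 3

Elasticity = (dY/dX) · (X/Y)

dY/dX = 60·X²
At X = 49: dY/dX = 144060, Y = 2352980

Elasticity = 144060 · (49 / 2352980) = 3

Interpretation: for a small percentage change in X, the percentage change in Y is approximately 3.00 times as large.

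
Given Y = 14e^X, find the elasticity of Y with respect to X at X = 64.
Elasticity = 64

Elasticity = (dY/dX) · (X/Y)

dY/dX = 14·e^X
At X = 64: dY/dX = 14·e^64, Y = 14·e^64

Elasticity = (14·e^64) · (64 / (14·e^64)) = 64

Interpretation: for a small percentage change in X, the percentage change in Y is approximately 64.00 times as large.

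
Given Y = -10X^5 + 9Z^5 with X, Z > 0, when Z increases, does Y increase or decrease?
Y increases

Taking the partial derivative:
∂Y/∂Z = 45Z^4

∂Y/∂Z = 45Z^4 > 0 (assuming positive values)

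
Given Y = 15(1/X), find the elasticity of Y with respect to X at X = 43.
Elasticity = -1

Elasticity = (dY/dX) · (X/Y)

dY/dX = -15/X²
At X = 43: dY/dX = -15/1849, Y = 15/43

Elasticity = (-15/1849) · (43 / (15/43)) = -1

Interpretation: for a small percentage change in X, the percentage change in Y is approximately -1.00 times as large.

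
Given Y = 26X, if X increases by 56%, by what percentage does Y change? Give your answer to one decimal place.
56.0%

For Y = 26X:
If X → X(1 + 0.56)
Then Y → Y · (1 + 0.56)^1
     = Y · 1.5600

Percentage change = ((1 + 0.56)^1 − 1) × 100% = 56.0%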